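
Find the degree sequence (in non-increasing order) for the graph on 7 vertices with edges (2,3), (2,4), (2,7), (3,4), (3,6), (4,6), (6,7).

Step 1: Count edges incident to each vertex:
  deg(1) = 0 (neighbors: none)
  deg(2) = 3 (neighbors: 3, 4, 7)
  deg(3) = 3 (neighbors: 2, 4, 6)
  deg(4) = 3 (neighbors: 2, 3, 6)
  deg(5) = 0 (neighbors: none)
  deg(6) = 3 (neighbors: 3, 4, 7)
  deg(7) = 2 (neighbors: 2, 6)

Step 2: Sort degrees in non-increasing order:
  Degrees: [0, 3, 3, 3, 0, 3, 2] -> sorted: [3, 3, 3, 3, 2, 0, 0]

Degree sequence: [3, 3, 3, 3, 2, 0, 0]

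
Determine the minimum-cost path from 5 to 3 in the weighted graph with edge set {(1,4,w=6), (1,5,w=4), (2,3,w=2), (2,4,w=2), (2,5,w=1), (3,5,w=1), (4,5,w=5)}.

Step 1: Build adjacency list with weights:
  1: 4(w=6), 5(w=4)
  2: 3(w=2), 4(w=2), 5(w=1)
  3: 2(w=2), 5(w=1)
  4: 1(w=6), 2(w=2), 5(w=5)
  5: 1(w=4), 2(w=1), 3(w=1), 4(w=5)

Step 2: Apply Dijkstra's algorithm from vertex 5:
  Visit vertex 5 (distance=0)
    Update dist[1] = 4
    Update dist[2] = 1
    Update dist[3] = 1
    Update dist[4] = 5
  Visit vertex 2 (distance=1)
    Update dist[4] = 3
  Visit vertex 3 (distance=1)

Step 3: Shortest path: 5 -> 3
Total weight: 1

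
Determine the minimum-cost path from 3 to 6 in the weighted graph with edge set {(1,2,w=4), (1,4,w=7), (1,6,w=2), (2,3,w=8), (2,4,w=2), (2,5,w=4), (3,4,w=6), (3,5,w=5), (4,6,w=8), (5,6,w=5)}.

Step 1: Build adjacency list with weights:
  1: 2(w=4), 4(w=7), 6(w=2)
  2: 1(w=4), 3(w=8), 4(w=2), 5(w=4)
  3: 2(w=8), 4(w=6), 5(w=5)
  4: 1(w=7), 2(w=2), 3(w=6), 6(w=8)
  5: 2(w=4), 3(w=5), 6(w=5)
  6: 1(w=2), 4(w=8), 5(w=5)

Step 2: Apply Dijkstra's algorithm from vertex 3:
  Visit vertex 3 (distance=0)
    Update dist[2] = 8
    Update dist[4] = 6
    Update dist[5] = 5
  Visit vertex 5 (distance=5)
    Update dist[6] = 10
  Visit vertex 4 (distance=6)
    Update dist[1] = 13
  Visit vertex 2 (distance=8)
    Update dist[1] = 12
  Visit vertex 6 (distance=10)

Step 3: Shortest path: 3 -> 5 -> 6
Total weight: 5 + 5 = 10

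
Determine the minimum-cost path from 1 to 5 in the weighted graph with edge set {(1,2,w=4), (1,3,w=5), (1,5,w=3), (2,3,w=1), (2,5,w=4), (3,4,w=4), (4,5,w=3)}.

Step 1: Build adjacency list with weights:
  1: 2(w=4), 3(w=5), 5(w=3)
  2: 1(w=4), 3(w=1), 5(w=4)
  3: 1(w=5), 2(w=1), 4(w=4)
  4: 3(w=4), 5(w=3)
  5: 1(w=3), 2(w=4), 4(w=3)

Step 2: Apply Dijkstra's algorithm from vertex 1:
  Visit vertex 1 (distance=0)
    Update dist[2] = 4
    Update dist[3] = 5
    Update dist[5] = 3
  Visit vertex 5 (distance=3)
    Update dist[4] = 6

Step 3: Shortest path: 1 -> 5
Total weight: 3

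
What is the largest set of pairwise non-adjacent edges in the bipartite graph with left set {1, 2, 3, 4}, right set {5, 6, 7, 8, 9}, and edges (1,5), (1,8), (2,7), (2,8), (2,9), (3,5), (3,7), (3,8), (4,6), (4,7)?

Step 1: List the neighbors of each left vertex:
  1: 5, 8
  2: 7, 8, 9
  3: 5, 7, 8
  4: 6, 7

Step 2: Greedily match left vertices, then look for augmenting paths:
  Match 1 -- 5
  Match 2 -- 7
  Match 3 -- 8
  Match 4 -- 6
  No augmenting path remains.

Step 3: Verify this is maximum:
  Matching size 4 = min(|L|, |R|) = min(4, 5), which is an upper bound, so this matching is maximum.

Maximum matching: {(1,5), (2,7), (3,8), (4,6)}
Size: 4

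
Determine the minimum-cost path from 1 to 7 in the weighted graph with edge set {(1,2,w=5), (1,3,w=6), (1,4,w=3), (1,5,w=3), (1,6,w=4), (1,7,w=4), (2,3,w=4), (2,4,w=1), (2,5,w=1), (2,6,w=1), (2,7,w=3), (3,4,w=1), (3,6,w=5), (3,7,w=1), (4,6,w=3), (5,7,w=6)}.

Step 1: Build adjacency list with weights:
  1: 2(w=5), 3(w=6), 4(w=3), 5(w=3), 6(w=4), 7(w=4)
  2: 1(w=5), 3(w=4), 4(w=1), 5(w=1), 6(w=1), 7(w=3)
  3: 1(w=6), 2(w=4), 4(w=1), 6(w=5), 7(w=1)
  4: 1(w=3), 2(w=1), 3(w=1), 6(w=3)
  5: 1(w=3), 2(w=1), 7(w=6)
  6: 1(w=4), 2(w=1), 3(w=5), 4(w=3)
  7: 1(w=4), 2(w=3), 3(w=1), 5(w=6)

Step 2: Apply Dijkstra's algorithm from vertex 1:
  Visit vertex 1 (distance=0)
    Update dist[2] = 5
    Update dist[3] = 6
    Update dist[4] = 3
    Update dist[5] = 3
    Update dist[6] = 4
    Update dist[7] = 4
  Visit vertex 4 (distance=3)
    Update dist[2] = 4
    Update dist[3] = 4
  Visit vertex 5 (distance=3)
  Visit vertex 2 (distance=4)
  Visit vertex 3 (distance=4)
  Visit vertex 6 (distance=4)
  Visit vertex 7 (distance=4)

Step 3: Shortest path: 1 -> 7
Total weight: 4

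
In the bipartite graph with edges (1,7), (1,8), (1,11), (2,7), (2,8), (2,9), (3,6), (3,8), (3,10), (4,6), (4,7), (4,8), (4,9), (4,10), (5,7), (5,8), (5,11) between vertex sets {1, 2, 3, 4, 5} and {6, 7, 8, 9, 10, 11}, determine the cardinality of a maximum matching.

Step 1: List the neighbors of each left vertex:
  1: 7, 8, 11
  2: 7, 8, 9
  3: 6, 8, 10
  4: 6, 7, 8, 9, 10
  5: 7, 8, 11

Step 2: Greedily match left vertices, then look for augmenting paths:
  Match 1 -- 7
  Match 2 -- 8
  Match 3 -- 6
  Match 4 -- 9
  Match 5 -- 11
  No augmenting path remains.

Step 3: Verify this is maximum:
  Matching size 5 = min(|L|, |R|) = min(5, 6), which is an upper bound, so this matching is maximum.

Maximum matching: {(1,7), (2,8), (3,6), (4,9), (5,11)}
Size: 5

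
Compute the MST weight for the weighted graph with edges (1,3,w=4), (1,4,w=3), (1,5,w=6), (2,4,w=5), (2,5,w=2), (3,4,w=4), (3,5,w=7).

Apply Kruskal's algorithm (sort edges by weight, add if no cycle):

Sorted edges by weight:
  (2,5) w=2
  (1,4) w=3
  (1,3) w=4
  (3,4) w=4
  (2,4) w=5
  (1,5) w=6
  (3,5) w=7

Add edge (2,5) w=2 -- no cycle. Running total: 2
Add edge (1,4) w=3 -- no cycle. Running total: 5
Add edge (1,3) w=4 -- no cycle. Running total: 9
Skip edge (3,4) w=4 -- would create cycle
Add edge (2,4) w=5 -- no cycle. Running total: 14

MST edges: (2,5,w=2), (1,4,w=3), (1,3,w=4), (2,4,w=5)
Total MST weight: 2 + 3 + 4 + 5 = 14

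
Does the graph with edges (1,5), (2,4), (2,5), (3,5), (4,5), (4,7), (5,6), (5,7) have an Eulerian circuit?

Step 1: Find the degree of each vertex:
  deg(1) = 1
  deg(2) = 2
  deg(3) = 1
  deg(4) = 3
  deg(5) = 6
  deg(6) = 1
  deg(7) = 2

Step 2: Count vertices with odd degree:
  Odd-degree vertices: 1, 3, 4, 6 (4 total)

Step 3: Apply Euler's theorem:
  - Eulerian circuit exists iff graph is connected and all vertices have even degree
  - Eulerian path exists iff graph is connected and has 0 or 2 odd-degree vertices

Graph has 4 odd-degree vertices (need 0 or 2).
Neither Eulerian path nor Eulerian circuit exists.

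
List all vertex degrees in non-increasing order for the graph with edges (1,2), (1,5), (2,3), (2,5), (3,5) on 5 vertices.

Step 1: Count edges incident to each vertex:
  deg(1) = 2 (neighbors: 2, 5)
  deg(2) = 3 (neighbors: 1, 3, 5)
  deg(3) = 2 (neighbors: 2, 5)
  deg(4) = 0 (neighbors: none)
  deg(5) = 3 (neighbors: 1, 2, 3)

Step 2: Sort degrees in non-increasing order:
  Degrees: [2, 3, 2, 0, 3] -> sorted: [3, 3, 2, 2, 0]

Degree sequence: [3, 3, 2, 2, 0]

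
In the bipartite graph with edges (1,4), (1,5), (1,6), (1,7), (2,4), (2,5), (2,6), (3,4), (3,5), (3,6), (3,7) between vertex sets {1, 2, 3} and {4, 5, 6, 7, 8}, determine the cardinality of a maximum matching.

Step 1: List the neighbors of each left vertex:
  1: 4, 5, 6, 7
  2: 4, 5, 6
  3: 4, 5, 6, 7

Step 2: Greedily match left vertices, then look for augmenting paths:
  Match 1 -- 4
  Match 2 -- 5
  Match 3 -- 6
  No augmenting path remains.

Step 3: Verify this is maximum:
  Matching size 3 = min(|L|, |R|) = min(3, 5), which is an upper bound, so this matching is maximum.

Maximum matching: {(1,4), (2,5), (3,6)}
Size: 3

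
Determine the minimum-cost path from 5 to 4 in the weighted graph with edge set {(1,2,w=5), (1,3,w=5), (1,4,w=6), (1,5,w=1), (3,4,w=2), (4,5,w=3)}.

Step 1: Build adjacency list with weights:
  1: 2(w=5), 3(w=5), 4(w=6), 5(w=1)
  2: 1(w=5)
  3: 1(w=5), 4(w=2)
  4: 1(w=6), 3(w=2), 5(w=3)
  5: 1(w=1), 4(w=3)

Step 2: Apply Dijkstra's algorithm from vertex 5:
  Visit vertex 5 (distance=0)
    Update dist[1] = 1
    Update dist[4] = 3
  Visit vertex 1 (distance=1)
    Update dist[2] = 6
    Update dist[3] = 6
  Visit vertex 4 (distance=3)
    Update dist[3] = 5

Step 3: Shortest path: 5 -> 4
Total weight: 3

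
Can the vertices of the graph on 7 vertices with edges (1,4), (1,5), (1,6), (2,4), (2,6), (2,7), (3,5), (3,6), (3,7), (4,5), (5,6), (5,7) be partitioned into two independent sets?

Step 1: Attempt 2-coloring using BFS:
  Start at vertex 1, assign color 0
  Color vertex 4 with color 1 (neighbor of 1)
  Color vertex 5 with color 1 (neighbor of 1)
  Color vertex 6 with color 1 (neighbor of 1)
  Color vertex 2 with color 0 (neighbor of 4)

Step 2: Conflict found! Vertices 4 and 5 are adjacent but have the same color.
This means the graph contains an odd cycle.

The graph is NOT bipartite.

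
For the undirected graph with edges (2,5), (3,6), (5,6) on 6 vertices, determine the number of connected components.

Step 1: Build adjacency list from edges:
  1: (none)
  2: 5
  3: 6
  4: (none)
  5: 2, 6
  6: 3, 5

Step 2: Run BFS/DFS from vertex 1:
  Visited: {1}
  Reached 1 of 6 vertices

Step 3: Only 1 of 6 vertices reached. Graph is disconnected.
Connected components: {1}, {2, 3, 5, 6}, {4}
Number of connected components: 3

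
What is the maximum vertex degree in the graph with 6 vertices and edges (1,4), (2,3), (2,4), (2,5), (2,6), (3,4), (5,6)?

Step 1: Count edges incident to each vertex:
  deg(1) = 1 (neighbors: 4)
  deg(2) = 4 (neighbors: 3, 4, 5, 6)
  deg(3) = 2 (neighbors: 2, 4)
  deg(4) = 3 (neighbors: 1, 2, 3)
  deg(5) = 2 (neighbors: 2, 6)
  deg(6) = 2 (neighbors: 2, 5)

Step 2: Find maximum:
  max(1, 4, 2, 3, 2, 2) = 4 (vertex 2)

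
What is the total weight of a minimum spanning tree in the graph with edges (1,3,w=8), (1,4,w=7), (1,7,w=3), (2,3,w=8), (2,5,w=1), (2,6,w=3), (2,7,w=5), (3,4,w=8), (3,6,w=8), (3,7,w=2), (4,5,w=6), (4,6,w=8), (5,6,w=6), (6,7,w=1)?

Apply Kruskal's algorithm (sort edges by weight, add if no cycle):

Sorted edges by weight:
  (2,5) w=1
  (6,7) w=1
  (3,7) w=2
  (1,7) w=3
  (2,6) w=3
  (2,7) w=5
  (4,5) w=6
  (5,6) w=6
  (1,4) w=7
  (1,3) w=8
  (2,3) w=8
  (3,6) w=8
  (3,4) w=8
  (4,6) w=8

Add edge (2,5) w=1 -- no cycle. Running total: 1
Add edge (6,7) w=1 -- no cycle. Running total: 2
Add edge (3,7) w=2 -- no cycle. Running total: 4
Add edge (1,7) w=3 -- no cycle. Running total: 7
Add edge (2,6) w=3 -- no cycle. Running total: 10
Skip edge (2,7) w=5 -- would create cycle
Add edge (4,5) w=6 -- no cycle. Running total: 16

MST edges: (2,5,w=1), (6,7,w=1), (3,7,w=2), (1,7,w=3), (2,6,w=3), (4,5,w=6)
Total MST weight: 1 + 1 + 2 + 3 + 3 + 6 = 16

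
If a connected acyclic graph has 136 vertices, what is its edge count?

A tree on n vertices always has exactly n - 1 edges.
For n = 136: edges = 136 - 1 = 135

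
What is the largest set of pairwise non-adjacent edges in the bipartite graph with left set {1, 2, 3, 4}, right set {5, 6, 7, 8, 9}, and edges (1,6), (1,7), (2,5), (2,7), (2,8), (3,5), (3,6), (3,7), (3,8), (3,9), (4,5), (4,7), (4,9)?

Step 1: List the neighbors of each left vertex:
  1: 6, 7
  2: 5, 7, 8
  3: 5, 6, 7, 8, 9
  4: 5, 7, 9

Step 2: Greedily match left vertices, then look for augmenting paths:
  Match 1 -- 6
  Match 2 -- 5
  Match 3 -- 7
  Match 4 -- 9
  No augmenting path remains.

Step 3: Verify this is maximum:
  Matching size 4 = min(|L|, |R|) = min(4, 5), which is an upper bound, so this matching is maximum.

Maximum matching: {(1,6), (2,5), (3,7), (4,9)}
Size: 4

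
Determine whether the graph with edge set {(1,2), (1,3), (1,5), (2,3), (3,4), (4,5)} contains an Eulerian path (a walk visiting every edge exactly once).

Step 1: Find the degree of each vertex:
  deg(1) = 3
  deg(2) = 2
  deg(3) = 3
  deg(4) = 2
  deg(5) = 2

Step 2: Count vertices with odd degree:
  Odd-degree vertices: 1, 3 (2 total)

Step 3: Apply Euler's theorem:
  - Eulerian circuit exists iff graph is connected and all vertices have even degree
  - Eulerian path exists iff graph is connected and has 0 or 2 odd-degree vertices

Graph is connected with exactly 2 odd-degree vertices (1, 3).
Eulerian path exists (starting and ending at the odd-degree vertices), but no Eulerian circuit.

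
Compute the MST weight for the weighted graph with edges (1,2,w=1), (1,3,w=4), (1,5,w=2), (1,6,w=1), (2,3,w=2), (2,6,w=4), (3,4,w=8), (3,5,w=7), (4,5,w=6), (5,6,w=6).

Apply Kruskal's algorithm (sort edges by weight, add if no cycle):

Sorted edges by weight:
  (1,6) w=1
  (1,2) w=1
  (1,5) w=2
  (2,3) w=2
  (1,3) w=4
  (2,6) w=4
  (4,5) w=6
  (5,6) w=6
  (3,5) w=7
  (3,4) w=8

Add edge (1,6) w=1 -- no cycle. Running total: 1
Add edge (1,2) w=1 -- no cycle. Running total: 2
Add edge (1,5) w=2 -- no cycle. Running total: 4
Add edge (2,3) w=2 -- no cycle. Running total: 6
Skip edge (1,3) w=4 -- would create cycle
Skip edge (2,6) w=4 -- would create cycle
Add edge (4,5) w=6 -- no cycle. Running total: 12

MST edges: (1,6,w=1), (1,2,w=1), (1,5,w=2), (2,3,w=2), (4,5,w=6)
Total MST weight: 1 + 1 + 2 + 2 + 6 = 12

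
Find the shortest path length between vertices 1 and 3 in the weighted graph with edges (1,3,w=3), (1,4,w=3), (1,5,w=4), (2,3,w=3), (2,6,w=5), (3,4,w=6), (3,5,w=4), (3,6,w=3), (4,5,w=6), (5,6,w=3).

Step 1: Build adjacency list with weights:
  1: 3(w=3), 4(w=3), 5(w=4)
  2: 3(w=3), 6(w=5)
  3: 1(w=3), 2(w=3), 4(w=6), 5(w=4), 6(w=3)
  4: 1(w=3), 3(w=6), 5(w=6)
  5: 1(w=4), 3(w=4), 4(w=6), 6(w=3)
  6: 2(w=5), 3(w=3), 5(w=3)

Step 2: Apply Dijkstra's algorithm from vertex 1:
  Visit vertex 1 (distance=0)
    Update dist[3] = 3
    Update dist[4] = 3
    Update dist[5] = 4
  Visit vertex 3 (distance=3)
    Update dist[2] = 6
    Update dist[6] = 6

Step 3: Shortest path: 1 -> 3
Total weight: 3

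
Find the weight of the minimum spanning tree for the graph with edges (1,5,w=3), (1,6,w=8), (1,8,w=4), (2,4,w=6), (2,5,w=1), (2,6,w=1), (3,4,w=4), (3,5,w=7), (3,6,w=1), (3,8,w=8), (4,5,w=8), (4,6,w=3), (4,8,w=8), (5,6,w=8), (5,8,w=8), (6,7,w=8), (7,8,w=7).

Apply Kruskal's algorithm (sort edges by weight, add if no cycle):

Sorted edges by weight:
  (2,5) w=1
  (2,6) w=1
  (3,6) w=1
  (1,5) w=3
  (4,6) w=3
  (1,8) w=4
  (3,4) w=4
  (2,4) w=6
  (3,5) w=7
  (7,8) w=7
  (1,6) w=8
  (3,8) w=8
  (4,5) w=8
  (4,8) w=8
  (5,6) w=8
  (5,8) w=8
  (6,7) w=8

Add edge (2,5) w=1 -- no cycle. Running total: 1
Add edge (2,6) w=1 -- no cycle. Running total: 2
Add edge (3,6) w=1 -- no cycle. Running total: 3
Add edge (1,5) w=3 -- no cycle. Running total: 6
Add edge (4,6) w=3 -- no cycle. Running total: 9
Add edge (1,8) w=4 -- no cycle. Running total: 13
Skip edge (3,4) w=4 -- would create cycle
Skip edge (2,4) w=6 -- would create cycle
Skip edge (3,5) w=7 -- would create cycle
Add edge (7,8) w=7 -- no cycle. Running total: 20

MST edges: (2,5,w=1), (2,6,w=1), (3,6,w=1), (1,5,w=3), (4,6,w=3), (1,8,w=4), (7,8,w=7)
Total MST weight: 1 + 1 + 1 + 3 + 3 + 4 + 7 = 20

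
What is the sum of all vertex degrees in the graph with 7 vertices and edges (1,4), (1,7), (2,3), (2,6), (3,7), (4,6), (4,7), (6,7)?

Step 1: Count edges incident to each vertex:
  deg(1) = 2 (neighbors: 4, 7)
  deg(2) = 2 (neighbors: 3, 6)
  deg(3) = 2 (neighbors: 2, 7)
  deg(4) = 3 (neighbors: 1, 6, 7)
  deg(5) = 0 (neighbors: none)
  deg(6) = 3 (neighbors: 2, 4, 7)
  deg(7) = 4 (neighbors: 1, 3, 4, 6)

Step 2: Sum all degrees:
  2 + 2 + 2 + 3 + 0 + 3 + 4 = 16

Verification: sum of degrees = 2 * |E| = 2 * 8 = 16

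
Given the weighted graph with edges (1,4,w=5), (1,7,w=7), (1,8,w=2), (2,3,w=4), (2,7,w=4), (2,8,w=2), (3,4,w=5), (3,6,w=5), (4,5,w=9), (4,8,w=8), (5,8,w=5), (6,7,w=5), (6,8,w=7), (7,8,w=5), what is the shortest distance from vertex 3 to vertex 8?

Step 1: Build adjacency list with weights:
  1: 4(w=5), 7(w=7), 8(w=2)
  2: 3(w=4), 7(w=4), 8(w=2)
  3: 2(w=4), 4(w=5), 6(w=5)
  4: 1(w=5), 3(w=5), 5(w=9), 8(w=8)
  5: 4(w=9), 8(w=5)
  6: 3(w=5), 7(w=5), 8(w=7)
  7: 1(w=7), 2(w=4), 6(w=5), 8(w=5)
  8: 1(w=2), 2(w=2), 4(w=8), 5(w=5), 6(w=7), 7(w=5)

Step 2: Apply Dijkstra's algorithm from vertex 3:
  Visit vertex 3 (distance=0)
    Update dist[2] = 4
    Update dist[4] = 5
    Update dist[6] = 5
  Visit vertex 2 (distance=4)
    Update dist[7] = 8
    Update dist[8] = 6
  Visit vertex 4 (distance=5)
    Update dist[1] = 10
    Update dist[5] = 14
  Visit vertex 6 (distance=5)
  Visit vertex 8 (distance=6)
    Update dist[1] = 8
    Update dist[5] = 11

Step 3: Shortest path: 3 -> 2 -> 8
Total weight: 4 + 2 = 6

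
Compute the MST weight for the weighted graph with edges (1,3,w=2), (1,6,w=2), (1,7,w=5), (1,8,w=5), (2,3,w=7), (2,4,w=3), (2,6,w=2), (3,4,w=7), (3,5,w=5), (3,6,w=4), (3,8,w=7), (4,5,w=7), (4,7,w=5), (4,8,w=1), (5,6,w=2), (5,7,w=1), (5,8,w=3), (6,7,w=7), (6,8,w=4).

Apply Kruskal's algorithm (sort edges by weight, add if no cycle):

Sorted edges by weight:
  (4,8) w=1
  (5,7) w=1
  (1,6) w=2
  (1,3) w=2
  (2,6) w=2
  (5,6) w=2
  (2,4) w=3
  (5,8) w=3
  (3,6) w=4
  (6,8) w=4
  (1,7) w=5
  (1,8) w=5
  (3,5) w=5
  (4,7) w=5
  (2,3) w=7
  (3,4) w=7
  (3,8) w=7
  (4,5) w=7
  (6,7) w=7

Add edge (4,8) w=1 -- no cycle. Running total: 1
Add edge (5,7) w=1 -- no cycle. Running total: 2
Add edge (1,6) w=2 -- no cycle. Running total: 4
Add edge (1,3) w=2 -- no cycle. Running total: 6
Add edge (2,6) w=2 -- no cycle. Running total: 8
Add edge (5,6) w=2 -- no cycle. Running total: 10
Add edge (2,4) w=3 -- no cycle. Running total: 13

MST edges: (4,8,w=1), (5,7,w=1), (1,6,w=2), (1,3,w=2), (2,6,w=2), (5,6,w=2), (2,4,w=3)
Total MST weight: 1 + 1 + 2 + 2 + 2 + 2 + 3 = 13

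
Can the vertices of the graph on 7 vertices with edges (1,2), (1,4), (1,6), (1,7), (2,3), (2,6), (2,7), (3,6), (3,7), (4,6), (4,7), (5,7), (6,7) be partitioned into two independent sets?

Step 1: Attempt 2-coloring using BFS:
  Start at vertex 1, assign color 0
  Color vertex 2 with color 1 (neighbor of 1)
  Color vertex 4 with color 1 (neighbor of 1)
  Color vertex 6 with color 1 (neighbor of 1)
  Color vertex 7 with color 1 (neighbor of 1)
  Color vertex 3 with color 0 (neighbor of 2)

Step 2: Conflict found! Vertices 2 and 6 are adjacent but have the same color.
This means the graph contains an odd cycle.

The graph is NOT bipartite.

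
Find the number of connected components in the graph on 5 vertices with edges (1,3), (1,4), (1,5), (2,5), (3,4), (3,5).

Step 1: Build adjacency list from edges:
  1: 3, 4, 5
  2: 5
  3: 1, 4, 5
  4: 1, 3
  5: 1, 2, 3

Step 2: Run BFS/DFS from vertex 1:
  Visited: {1, 3, 4, 5, 2}
  Reached 5 of 5 vertices

Step 3: All 5 vertices reached from vertex 1, so the graph is connected.
Number of connected components: 1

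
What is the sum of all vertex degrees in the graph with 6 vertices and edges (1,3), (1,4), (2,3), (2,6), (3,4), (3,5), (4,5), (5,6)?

Step 1: Count edges incident to each vertex:
  deg(1) = 2 (neighbors: 3, 4)
  deg(2) = 2 (neighbors: 3, 6)
  deg(3) = 4 (neighbors: 1, 2, 4, 5)
  deg(4) = 3 (neighbors: 1, 3, 5)
  deg(5) = 3 (neighbors: 3, 4, 6)
  deg(6) = 2 (neighbors: 2, 5)

Step 2: Sum all degrees:
  2 + 2 + 4 + 3 + 3 + 2 = 16

Verification: sum of degrees = 2 * |E| = 2 * 8 = 16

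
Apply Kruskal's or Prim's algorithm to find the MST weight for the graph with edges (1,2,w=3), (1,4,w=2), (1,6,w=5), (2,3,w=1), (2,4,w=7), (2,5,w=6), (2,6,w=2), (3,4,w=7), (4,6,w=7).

Apply Kruskal's algorithm (sort edges by weight, add if no cycle):

Sorted edges by weight:
  (2,3) w=1
  (1,4) w=2
  (2,6) w=2
  (1,2) w=3
  (1,6) w=5
  (2,5) w=6
  (2,4) w=7
  (3,4) w=7
  (4,6) w=7

Add edge (2,3) w=1 -- no cycle. Running total: 1
Add edge (1,4) w=2 -- no cycle. Running total: 3
Add edge (2,6) w=2 -- no cycle. Running total: 5
Add edge (1,2) w=3 -- no cycle. Running total: 8
Skip edge (1,6) w=5 -- would create cycle
Add edge (2,5) w=6 -- no cycle. Running total: 14

MST edges: (2,3,w=1), (1,4,w=2), (2,6,w=2), (1,2,w=3), (2,5,w=6)
Total MST weight: 1 + 2 + 2 + 3 + 6 = 14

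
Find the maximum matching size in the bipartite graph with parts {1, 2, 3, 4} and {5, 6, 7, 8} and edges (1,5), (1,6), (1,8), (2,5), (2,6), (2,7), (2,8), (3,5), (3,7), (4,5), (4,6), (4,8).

Step 1: List the neighbors of each left vertex:
  1: 5, 6, 8
  2: 5, 6, 7, 8
  3: 5, 7
  4: 5, 6, 8

Step 2: Greedily match left vertices, then look for augmenting paths:
  Match 1 -- 5
  Match 2 -- 6
  Match 3 -- 7
  Match 4 -- 8
  No augmenting path remains.

Step 3: Verify this is maximum:
  Matching size 4 = min(|L|, |R|) = min(4, 4), which is an upper bound, so this matching is maximum.

Maximum matching: {(1,5), (2,6), (3,7), (4,8)}
Size: 4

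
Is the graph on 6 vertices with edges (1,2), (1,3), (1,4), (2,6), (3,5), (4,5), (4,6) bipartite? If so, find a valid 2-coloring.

Step 1: Attempt 2-coloring using BFS:
  Start at vertex 1, assign color 0
  Color vertex 2 with color 1 (neighbor of 1)
  Color vertex 3 with color 1 (neighbor of 1)
  Color vertex 4 with color 1 (neighbor of 1)
  Color vertex 6 with color 0 (neighbor of 2)
  Color vertex 5 with color 0 (neighbor of 3)

Step 2: 2-coloring succeeded. No conflicts found.
  Set A (color 0): {1, 5, 6}
  Set B (color 1): {2, 3, 4}

The graph is bipartite with partition {1, 5, 6}, {2, 3, 4}.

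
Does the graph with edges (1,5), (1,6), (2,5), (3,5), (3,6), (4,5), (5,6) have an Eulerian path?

Step 1: Find the degree of each vertex:
  deg(1) = 2
  deg(2) = 1
  deg(3) = 2
  deg(4) = 1
  deg(5) = 5
  deg(6) = 3

Step 2: Count vertices with odd degree:
  Odd-degree vertices: 2, 4, 5, 6 (4 total)

Step 3: Apply Euler's theorem:
  - Eulerian circuit exists iff graph is connected and all vertices have even degree
  - Eulerian path exists iff graph is connected and has 0 or 2 odd-degree vertices

Graph has 4 odd-degree vertices (need 0 or 2).
Neither Eulerian path nor Eulerian circuit exists.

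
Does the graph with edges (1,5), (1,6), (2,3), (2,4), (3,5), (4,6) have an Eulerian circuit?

Step 1: Find the degree of each vertex:
  deg(1) = 2
  deg(2) = 2
  deg(3) = 2
  deg(4) = 2
  deg(5) = 2
  deg(6) = 2

Step 2: Count vertices with odd degree:
  All vertices have even degree (0 odd-degree vertices)

Step 3: Apply Euler's theorem:
  - Eulerian circuit exists iff graph is connected and all vertices have even degree
  - Eulerian path exists iff graph is connected and has 0 or 2 odd-degree vertices

Graph is connected with 0 odd-degree vertices.
Both Eulerian circuit and Eulerian path exist.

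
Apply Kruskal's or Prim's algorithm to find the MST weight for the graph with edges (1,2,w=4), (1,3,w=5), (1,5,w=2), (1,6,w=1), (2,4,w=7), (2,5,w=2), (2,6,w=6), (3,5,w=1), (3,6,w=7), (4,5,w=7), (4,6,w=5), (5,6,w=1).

Apply Kruskal's algorithm (sort edges by weight, add if no cycle):

Sorted edges by weight:
  (1,6) w=1
  (3,5) w=1
  (5,6) w=1
  (1,5) w=2
  (2,5) w=2
  (1,2) w=4
  (1,3) w=5
  (4,6) w=5
  (2,6) w=6
  (2,4) w=7
  (3,6) w=7
  (4,5) w=7

Add edge (1,6) w=1 -- no cycle. Running total: 1
Add edge (3,5) w=1 -- no cycle. Running total: 2
Add edge (5,6) w=1 -- no cycle. Running total: 3
Skip edge (1,5) w=2 -- would create cycle
Add edge (2,5) w=2 -- no cycle. Running total: 5
Skip edge (1,2) w=4 -- would create cycle
Skip edge (1,3) w=5 -- would create cycle
Add edge (4,6) w=5 -- no cycle. Running total: 10

MST edges: (1,6,w=1), (3,5,w=1), (5,6,w=1), (2,5,w=2), (4,6,w=5)
Total MST weight: 1 + 1 + 1 + 2 + 5 = 10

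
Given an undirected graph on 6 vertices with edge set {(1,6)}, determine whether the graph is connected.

Step 1: Build adjacency list from edges:
  1: 6
  2: (none)
  3: (none)
  4: (none)
  5: (none)
  6: 1

Step 2: Run BFS/DFS from vertex 1:
  Visited: {1, 6}
  Reached 2 of 6 vertices

Step 3: Only 2 of 6 vertices reached. Graph is disconnected.
Connected components: {1, 6}, {2}, {3}, {4}, {5}
Answer: No, the graph is not connected (5 components).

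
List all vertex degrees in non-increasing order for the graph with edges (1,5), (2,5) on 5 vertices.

Step 1: Count edges incident to each vertex:
  deg(1) = 1 (neighbors: 5)
  deg(2) = 1 (neighbors: 5)
  deg(3) = 0 (neighbors: none)
  deg(4) = 0 (neighbors: none)
  deg(5) = 2 (neighbors: 1, 2)

Step 2: Sort degrees in non-increasing order:
  Degrees: [1, 1, 0, 0, 2] -> sorted: [2, 1, 1, 0, 0]

Degree sequence: [2, 1, 1, 0, 0]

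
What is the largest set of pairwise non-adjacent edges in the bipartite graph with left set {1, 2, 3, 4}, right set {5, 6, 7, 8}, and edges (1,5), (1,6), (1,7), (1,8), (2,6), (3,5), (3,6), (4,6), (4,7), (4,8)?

Step 1: List the neighbors of each left vertex:
  1: 5, 6, 7, 8
  2: 6
  3: 5, 6
  4: 6, 7, 8

Step 2: Greedily match left vertices, then look for augmenting paths:
  Match 1 -- 8
  Match 2 -- 6
  Match 3 -- 5
  Match 4 -- 7
  No augmenting path remains.

Step 3: Verify this is maximum:
  Matching size 4 = min(|L|, |R|) = min(4, 4), which is an upper bound, so this matching is maximum.

Maximum matching: {(1,8), (2,6), (3,5), (4,7)}
Size: 4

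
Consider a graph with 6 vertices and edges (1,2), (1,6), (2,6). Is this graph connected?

Step 1: Build adjacency list from edges:
  1: 2, 6
  2: 1, 6
  3: (none)
  4: (none)
  5: (none)
  6: 1, 2

Step 2: Run BFS/DFS from vertex 1:
  Visited: {1, 2, 6}
  Reached 3 of 6 vertices

Step 3: Only 3 of 6 vertices reached. Graph is disconnected.
Connected components: {1, 2, 6}, {3}, {4}, {5}
Answer: No, the graph is not connected (4 components).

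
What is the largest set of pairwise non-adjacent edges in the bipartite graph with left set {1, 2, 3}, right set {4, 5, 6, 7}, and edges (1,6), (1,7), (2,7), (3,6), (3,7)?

Step 1: List the neighbors of each left vertex:
  1: 6, 7
  2: 7
  3: 6, 7

Step 2: Greedily match left vertices, then look for augmenting paths:
  Match 1 -- 6
  Match 2 -- 7
  No augmenting path remains.

Step 3: Verify this is maximum:
  Matching has size 2. The vertex set {6, 7} covers every edge and has size 2; any matching has at most one edge per cover vertex, so 2 is maximum (König's theorem).

Maximum matching: {(1,6), (2,7)}
Size: 2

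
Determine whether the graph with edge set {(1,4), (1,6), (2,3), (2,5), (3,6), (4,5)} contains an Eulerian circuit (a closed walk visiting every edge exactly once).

Step 1: Find the degree of each vertex:
  deg(1) = 2
  deg(2) = 2
  deg(3) = 2
  deg(4) = 2
  deg(5) = 2
  deg(6) = 2

Step 2: Count vertices with odd degree:
  All vertices have even degree (0 odd-degree vertices)

Step 3: Apply Euler's theorem:
  - Eulerian circuit exists iff graph is connected and all vertices have even degree
  - Eulerian path exists iff graph is connected and has 0 or 2 odd-degree vertices

Graph is connected with 0 odd-degree vertices.
Both Eulerian circuit and Eulerian path exist.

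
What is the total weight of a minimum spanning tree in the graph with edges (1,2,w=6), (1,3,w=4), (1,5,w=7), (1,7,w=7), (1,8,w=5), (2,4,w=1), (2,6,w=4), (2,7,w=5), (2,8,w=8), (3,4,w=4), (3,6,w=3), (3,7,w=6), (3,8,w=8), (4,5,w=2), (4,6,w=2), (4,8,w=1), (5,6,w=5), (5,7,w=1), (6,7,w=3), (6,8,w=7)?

Apply Kruskal's algorithm (sort edges by weight, add if no cycle):

Sorted edges by weight:
  (2,4) w=1
  (4,8) w=1
  (5,7) w=1
  (4,5) w=2
  (4,6) w=2
  (3,6) w=3
  (6,7) w=3
  (1,3) w=4
  (2,6) w=4
  (3,4) w=4
  (1,8) w=5
  (2,7) w=5
  (5,6) w=5
  (1,2) w=6
  (3,7) w=6
  (1,5) w=7
  (1,7) w=7
  (6,8) w=7
  (2,8) w=8
  (3,8) w=8

Add edge (2,4) w=1 -- no cycle. Running total: 1
Add edge (4,8) w=1 -- no cycle. Running total: 2
Add edge (5,7) w=1 -- no cycle. Running total: 3
Add edge (4,5) w=2 -- no cycle. Running total: 5
Add edge (4,6) w=2 -- no cycle. Running total: 7
Add edge (3,6) w=3 -- no cycle. Running total: 10
Skip edge (6,7) w=3 -- would create cycle
Add edge (1,3) w=4 -- no cycle. Running total: 14

MST edges: (2,4,w=1), (4,8,w=1), (5,7,w=1), (4,5,w=2), (4,6,w=2), (3,6,w=3), (1,3,w=4)
Total MST weight: 1 + 1 + 1 + 2 + 2 + 3 + 4 = 14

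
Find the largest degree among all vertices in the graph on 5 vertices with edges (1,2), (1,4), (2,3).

Step 1: Count edges incident to each vertex:
  deg(1) = 2 (neighbors: 2, 4)
  deg(2) = 2 (neighbors: 1, 3)
  deg(3) = 1 (neighbors: 2)
  deg(4) = 1 (neighbors: 1)
  deg(5) = 0 (neighbors: none)

Step 2: Find maximum:
  max(2, 2, 1, 1, 0) = 2 (vertex 1)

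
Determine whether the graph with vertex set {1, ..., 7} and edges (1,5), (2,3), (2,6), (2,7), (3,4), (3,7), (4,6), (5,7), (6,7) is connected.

Step 1: Build adjacency list from edges:
  1: 5
  2: 3, 6, 7
  3: 2, 4, 7
  4: 3, 6
  5: 1, 7
  6: 2, 4, 7
  7: 2, 3, 5, 6

Step 2: Run BFS/DFS from vertex 1:
  Visited: {1, 5, 7, 2, 3, 6, 4}
  Reached 7 of 7 vertices

Step 3: All 7 vertices reached from vertex 1, so the graph is connected.
Answer: Yes, the graph is connected.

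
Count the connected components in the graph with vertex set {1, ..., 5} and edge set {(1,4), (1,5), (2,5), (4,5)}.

Step 1: Build adjacency list from edges:
  1: 4, 5
  2: 5
  3: (none)
  4: 1, 5
  5: 1, 2, 4

Step 2: Run BFS/DFS from vertex 1:
  Visited: {1, 4, 5, 2}
  Reached 4 of 5 vertices

Step 3: Only 4 of 5 vertices reached. Graph is disconnected.
Connected components: {1, 2, 4, 5}, {3}
Number of connected components: 2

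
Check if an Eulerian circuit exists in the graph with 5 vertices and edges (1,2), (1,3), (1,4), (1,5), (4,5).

Step 1: Find the degree of each vertex:
  deg(1) = 4
  deg(2) = 1
  deg(3) = 1
  deg(4) = 2
  deg(5) = 2

Step 2: Count vertices with odd degree:
  Odd-degree vertices: 2, 3 (2 total)

Step 3: Apply Euler's theorem:
  - Eulerian circuit exists iff graph is connected and all vertices have even degree
  - Eulerian path exists iff graph is connected and has 0 or 2 odd-degree vertices

Graph is connected with exactly 2 odd-degree vertices (2, 3).
Eulerian path exists (starting and ending at the odd-degree vertices), but no Eulerian circuit.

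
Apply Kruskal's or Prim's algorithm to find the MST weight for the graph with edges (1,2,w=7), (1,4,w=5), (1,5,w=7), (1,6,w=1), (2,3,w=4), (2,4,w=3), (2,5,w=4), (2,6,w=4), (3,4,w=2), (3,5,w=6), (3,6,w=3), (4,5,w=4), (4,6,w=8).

Apply Kruskal's algorithm (sort edges by weight, add if no cycle):

Sorted edges by weight:
  (1,6) w=1
  (3,4) w=2
  (2,4) w=3
  (3,6) w=3
  (2,3) w=4
  (2,5) w=4
  (2,6) w=4
  (4,5) w=4
  (1,4) w=5
  (3,5) w=6
  (1,5) w=7
  (1,2) w=7
  (4,6) w=8

Add edge (1,6) w=1 -- no cycle. Running total: 1
Add edge (3,4) w=2 -- no cycle. Running total: 3
Add edge (2,4) w=3 -- no cycle. Running total: 6
Add edge (3,6) w=3 -- no cycle. Running total: 9
Skip edge (2,3) w=4 -- would create cycle
Add edge (2,5) w=4 -- no cycle. Running total: 13

MST edges: (1,6,w=1), (3,4,w=2), (2,4,w=3), (3,6,w=3), (2,5,w=4)
Total MST weight: 1 + 2 + 3 + 3 + 4 = 13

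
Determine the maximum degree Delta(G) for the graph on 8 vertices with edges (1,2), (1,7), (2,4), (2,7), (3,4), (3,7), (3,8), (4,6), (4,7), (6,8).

Step 1: Count edges incident to each vertex:
  deg(1) = 2 (neighbors: 2, 7)
  deg(2) = 3 (neighbors: 1, 4, 7)
  deg(3) = 3 (neighbors: 4, 7, 8)
  deg(4) = 4 (neighbors: 2, 3, 6, 7)
  deg(5) = 0 (neighbors: none)
  deg(6) = 2 (neighbors: 4, 8)
  deg(7) = 4 (neighbors: 1, 2, 3, 4)
  deg(8) = 2 (neighbors: 3, 6)

Step 2: Find maximum:
  max(2, 3, 3, 4, 0, 2, 4, 2) = 4 (vertex 4)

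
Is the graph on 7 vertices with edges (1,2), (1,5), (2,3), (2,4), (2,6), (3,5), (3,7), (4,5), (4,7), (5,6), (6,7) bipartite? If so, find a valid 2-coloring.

Step 1: Attempt 2-coloring using BFS:
  Start at vertex 1, assign color 0
  Color vertex 2 with color 1 (neighbor of 1)
  Color vertex 5 with color 1 (neighbor of 1)
  Color vertex 3 with color 0 (neighbor of 2)
  Color vertex 4 with color 0 (neighbor of 2)
  Color vertex 6 with color 0 (neighbor of 2)
  Color vertex 7 with color 1 (neighbor of 3)

Step 2: 2-coloring succeeded. No conflicts found.
  Set A (color 0): {1, 3, 4, 6}
  Set B (color 1): {2, 5, 7}

The graph is bipartite with partition {1, 3, 4, 6}, {2, 5, 7}.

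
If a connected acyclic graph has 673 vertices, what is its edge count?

A tree on n vertices always has exactly n - 1 edges.
For n = 673: edges = 673 - 1 = 672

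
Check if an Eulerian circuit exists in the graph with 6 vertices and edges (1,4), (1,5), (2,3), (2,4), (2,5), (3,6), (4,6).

Step 1: Find the degree of each vertex:
  deg(1) = 2
  deg(2) = 3
  deg(3) = 2
  deg(4) = 3
  deg(5) = 2
  deg(6) = 2

Step 2: Count vertices with odd degree:
  Odd-degree vertices: 2, 4 (2 total)

Step 3: Apply Euler's theorem:
  - Eulerian circuit exists iff graph is connected and all vertices have even degree
  - Eulerian path exists iff graph is connected and has 0 or 2 odd-degree vertices

Graph is connected with exactly 2 odd-degree vertices (2, 4).
Eulerian path exists (starting and ending at the odd-degree vertices), but no Eulerian circuit.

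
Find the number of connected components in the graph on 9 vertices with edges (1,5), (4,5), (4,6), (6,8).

Step 1: Build adjacency list from edges:
  1: 5
  2: (none)
  3: (none)
  4: 5, 6
  5: 1, 4
  6: 4, 8
  7: (none)
  8: 6
  9: (none)

Step 2: Run BFS/DFS from vertex 1:
  Visited: {1, 5, 4, 6, 8}
  Reached 5 of 9 vertices

Step 3: Only 5 of 9 vertices reached. Graph is disconnected.
Connected components: {1, 4, 5, 6, 8}, {2}, {3}, {7}, {9}
Number of connected components: 5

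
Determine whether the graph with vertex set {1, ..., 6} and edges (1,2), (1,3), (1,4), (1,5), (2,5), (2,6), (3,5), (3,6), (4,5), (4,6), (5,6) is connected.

Step 1: Build adjacency list from edges:
  1: 2, 3, 4, 5
  2: 1, 5, 6
  3: 1, 5, 6
  4: 1, 5, 6
  5: 1, 2, 3, 4, 6
  6: 2, 3, 4, 5

Step 2: Run BFS/DFS from vertex 1:
  Visited: {1, 2, 3, 4, 5, 6}
  Reached 6 of 6 vertices

Step 3: All 6 vertices reached from vertex 1, so the graph is connected.
Answer: Yes, the graph is connected.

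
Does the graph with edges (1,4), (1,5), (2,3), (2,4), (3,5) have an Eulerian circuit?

Step 1: Find the degree of each vertex:
  deg(1) = 2
  deg(2) = 2
  deg(3) = 2
  deg(4) = 2
  deg(5) = 2

Step 2: Count vertices with odd degree:
  All vertices have even degree (0 odd-degree vertices)

Step 3: Apply Euler's theorem:
  - Eulerian circuit exists iff graph is connected and all vertices have even degree
  - Eulerian path exists iff graph is connected and has 0 or 2 odd-degree vertices

Graph is connected with 0 odd-degree vertices.
Both Eulerian circuit and Eulerian path exist.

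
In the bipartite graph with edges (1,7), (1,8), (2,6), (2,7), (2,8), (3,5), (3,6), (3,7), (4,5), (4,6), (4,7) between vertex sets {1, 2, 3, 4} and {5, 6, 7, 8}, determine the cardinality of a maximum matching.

Step 1: List the neighbors of each left vertex:
  1: 7, 8
  2: 6, 7, 8
  3: 5, 6, 7
  4: 5, 6, 7

Step 2: Greedily match left vertices, then look for augmenting paths:
  Match 1 -- 7
  Match 2 -- 8
  Match 3 -- 5
  Match 4 -- 6
  No augmenting path remains.

Step 3: Verify this is maximum:
  Matching size 4 = min(|L|, |R|) = min(4, 4), which is an upper bound, so this matching is maximum.

Maximum matching: {(1,7), (2,8), (3,5), (4,6)}
Size: 4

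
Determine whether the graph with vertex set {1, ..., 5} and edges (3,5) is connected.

Step 1: Build adjacency list from edges:
  1: (none)
  2: (none)
  3: 5
  4: (none)
  5: 3

Step 2: Run BFS/DFS from vertex 1:
  Visited: {1}
  Reached 1 of 5 vertices

Step 3: Only 1 of 5 vertices reached. Graph is disconnected.
Connected components: {1}, {2}, {3, 5}, {4}
Answer: No, the graph is not connected (4 components).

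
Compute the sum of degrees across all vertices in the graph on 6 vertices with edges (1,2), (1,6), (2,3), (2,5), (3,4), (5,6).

Step 1: Count edges incident to each vertex:
  deg(1) = 2 (neighbors: 2, 6)
  deg(2) = 3 (neighbors: 1, 3, 5)
  deg(3) = 2 (neighbors: 2, 4)
  deg(4) = 1 (neighbors: 3)
  deg(5) = 2 (neighbors: 2, 6)
  deg(6) = 2 (neighbors: 1, 5)

Step 2: Sum all degrees:
  2 + 3 + 2 + 1 + 2 + 2 = 12

Verification: sum of degrees = 2 * |E| = 2 * 6 = 12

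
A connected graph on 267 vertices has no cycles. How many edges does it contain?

A tree on n vertices always has exactly n - 1 edges.
For n = 267: edges = 267 - 1 = 266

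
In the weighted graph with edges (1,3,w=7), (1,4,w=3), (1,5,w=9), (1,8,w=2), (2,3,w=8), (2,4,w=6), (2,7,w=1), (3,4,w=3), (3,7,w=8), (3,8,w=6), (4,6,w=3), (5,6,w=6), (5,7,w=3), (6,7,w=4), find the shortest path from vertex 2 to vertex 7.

Step 1: Build adjacency list with weights:
  1: 3(w=7), 4(w=3), 5(w=9), 8(w=2)
  2: 3(w=8), 4(w=6), 7(w=1)
  3: 1(w=7), 2(w=8), 4(w=3), 7(w=8), 8(w=6)
  4: 1(w=3), 2(w=6), 3(w=3), 6(w=3)
  5: 1(w=9), 6(w=6), 7(w=3)
  6: 4(w=3), 5(w=6), 7(w=4)
  7: 2(w=1), 3(w=8), 5(w=3), 6(w=4)
  8: 1(w=2), 3(w=6)

Step 2: Apply Dijkstra's algorithm from vertex 2:
  Visit vertex 2 (distance=0)
    Update dist[3] = 8
    Update dist[4] = 6
    Update dist[7] = 1
  Visit vertex 7 (distance=1)
    Update dist[5] = 4
    Update dist[6] = 5

Step 3: Shortest path: 2 -> 7
Total weight: 1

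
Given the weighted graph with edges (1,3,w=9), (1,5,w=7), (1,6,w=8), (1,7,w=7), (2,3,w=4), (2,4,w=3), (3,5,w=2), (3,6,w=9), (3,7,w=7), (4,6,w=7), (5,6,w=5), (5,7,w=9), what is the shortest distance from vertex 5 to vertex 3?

Step 1: Build adjacency list with weights:
  1: 3(w=9), 5(w=7), 6(w=8), 7(w=7)
  2: 3(w=4), 4(w=3)
  3: 1(w=9), 2(w=4), 5(w=2), 6(w=9), 7(w=7)
  4: 2(w=3), 6(w=7)
  5: 1(w=7), 3(w=2), 6(w=5), 7(w=9)
  6: 1(w=8), 3(w=9), 4(w=7), 5(w=5)
  7: 1(w=7), 3(w=7), 5(w=9)

Step 2: Apply Dijkstra's algorithm from vertex 5:
  Visit vertex 5 (distance=0)
    Update dist[1] = 7
    Update dist[3] = 2
    Update dist[6] = 5
    Update dist[7] = 9
  Visit vertex 3 (distance=2)
    Update dist[2] = 6

Step 3: Shortest path: 5 -> 3
Total weight: 2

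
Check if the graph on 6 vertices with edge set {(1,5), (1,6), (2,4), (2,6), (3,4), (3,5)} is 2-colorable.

Step 1: Attempt 2-coloring using BFS:
  Start at vertex 1, assign color 0
  Color vertex 5 with color 1 (neighbor of 1)
  Color vertex 6 with color 1 (neighbor of 1)
  Color vertex 3 with color 0 (neighbor of 5)
  Color vertex 2 with color 0 (neighbor of 6)
  Color vertex 4 with color 1 (neighbor of 3)

Step 2: 2-coloring succeeded. No conflicts found.
  Set A (color 0): {1, 2, 3}
  Set B (color 1): {4, 5, 6}

The graph is bipartite with partition {1, 2, 3}, {4, 5, 6}.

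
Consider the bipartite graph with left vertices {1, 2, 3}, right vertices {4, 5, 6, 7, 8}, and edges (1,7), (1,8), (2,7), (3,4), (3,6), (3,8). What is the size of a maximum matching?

Step 1: List the neighbors of each left vertex:
  1: 7, 8
  2: 7
  3: 4, 6, 8

Step 2: Greedily match left vertices, then look for augmenting paths:
  Match 1 -- 8
  Match 2 -- 7
  Match 3 -- 4
  No augmenting path remains.

Step 3: Verify this is maximum:
  Matching size 3 = min(|L|, |R|) = min(3, 5), which is an upper bound, so this matching is maximum.

Maximum matching: {(1,8), (2,7), (3,4)}
Size: 3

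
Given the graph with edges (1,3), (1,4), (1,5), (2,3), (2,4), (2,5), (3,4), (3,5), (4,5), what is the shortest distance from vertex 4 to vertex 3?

Step 1: Build adjacency list:
  1: 3, 4, 5
  2: 3, 4, 5
  3: 1, 2, 4, 5
  4: 1, 2, 3, 5
  5: 1, 2, 3, 4

Step 2: BFS from vertex 4 to find shortest path to 3:
  vertex 1 reached at distance 1
  vertex 2 reached at distance 1
  vertex 3 reached at distance 1

Step 3: Shortest path: 4 -> 3
Path length: 1 edge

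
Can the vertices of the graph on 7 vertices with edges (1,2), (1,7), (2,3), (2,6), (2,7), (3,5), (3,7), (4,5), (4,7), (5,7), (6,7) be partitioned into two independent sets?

Step 1: Attempt 2-coloring using BFS:
  Start at vertex 1, assign color 0
  Color vertex 2 with color 1 (neighbor of 1)
  Color vertex 7 with color 1 (neighbor of 1)
  Color vertex 3 with color 0 (neighbor of 2)
  Color vertex 6 with color 0 (neighbor of 2)

Step 2: Conflict found! Vertices 2 and 7 are adjacent but have the same color.
This means the graph contains an odd cycle.

The graph is NOT bipartite.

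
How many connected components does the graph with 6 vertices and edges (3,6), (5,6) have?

Step 1: Build adjacency list from edges:
  1: (none)
  2: (none)
  3: 6
  4: (none)
  5: 6
  6: 3, 5

Step 2: Run BFS/DFS from vertex 1:
  Visited: {1}
  Reached 1 of 6 vertices

Step 3: Only 1 of 6 vertices reached. Graph is disconnected.
Connected components: {1}, {2}, {3, 5, 6}, {4}
Number of connected components: 4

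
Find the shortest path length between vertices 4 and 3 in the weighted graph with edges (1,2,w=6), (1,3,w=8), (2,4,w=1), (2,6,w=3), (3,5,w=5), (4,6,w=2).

Step 1: Build adjacency list with weights:
  1: 2(w=6), 3(w=8)
  2: 1(w=6), 4(w=1), 6(w=3)
  3: 1(w=8), 5(w=5)
  4: 2(w=1), 6(w=2)
  5: 3(w=5)
  6: 2(w=3), 4(w=2)

Step 2: Apply Dijkstra's algorithm from vertex 4:
  Visit vertex 4 (distance=0)
    Update dist[2] = 1
    Update dist[6] = 2
  Visit vertex 2 (distance=1)
    Update dist[1] = 7
  Visit vertex 6 (distance=2)
  Visit vertex 1 (distance=7)
    Update dist[3] = 15
  Visit vertex 3 (distance=15)
    Update dist[5] = 20

Step 3: Shortest path: 4 -> 2 -> 1 -> 3
Total weight: 1 + 6 + 8 = 15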